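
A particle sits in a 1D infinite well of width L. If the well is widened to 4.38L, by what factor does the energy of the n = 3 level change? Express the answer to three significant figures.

E_n ∝ 1/L², so the energy scales by 1/4.38² = 0.0521.

0.0521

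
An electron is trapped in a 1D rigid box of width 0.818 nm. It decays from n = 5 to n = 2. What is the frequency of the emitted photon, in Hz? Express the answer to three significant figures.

f = 2.85×10^15 Hz

E_1 = h²/(8m_eL²) = 9.004×10^-20 J and ΔE = (5² − 2²)E_1 = 1.891×10^-18 J.
f = ΔE/h = 1.891×10^-18/6.626×10^-34 = 2.85×10^15 Hz.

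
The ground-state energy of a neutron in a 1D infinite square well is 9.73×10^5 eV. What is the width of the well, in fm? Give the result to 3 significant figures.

L = 14.5 fm

From E_n = n²h²/(8m_nL²), L = n·h/√(8m_nE_n).
E_1 = 9.73×10^5 eV = 1.559×10^-13 J, so L = 1·6.626×10^-34/√(8·1.675×10^-27·1.559×10^-13) = 1.45×10^-14 m = 14.5 fm.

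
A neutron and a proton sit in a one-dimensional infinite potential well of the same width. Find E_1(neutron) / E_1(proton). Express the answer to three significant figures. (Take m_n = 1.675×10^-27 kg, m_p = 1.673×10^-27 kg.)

E_n ∝ 1/m at fixed n and L, so the ratio is m_p/m_n = 1.673×10^-27/1.675×10^-27 = 0.999.

0.999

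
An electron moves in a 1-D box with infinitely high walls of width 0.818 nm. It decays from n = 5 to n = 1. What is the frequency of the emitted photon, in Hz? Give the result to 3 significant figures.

E_1 = h²/(8m_eL²) = 9.004×10^-20 J and ΔE = (5² − 1²)E_1 = 2.161×10^-18 J.
f = ΔE/h = 2.161×10^-18/6.626×10^-34 = 3.26×10^15 Hz.

f = 3.26×10^15 Hz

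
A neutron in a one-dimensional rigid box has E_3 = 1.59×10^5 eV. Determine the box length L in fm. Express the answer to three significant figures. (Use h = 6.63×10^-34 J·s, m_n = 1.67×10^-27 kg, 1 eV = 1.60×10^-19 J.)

L = 108 fm

From E_n = n²h²/(8m_nL²), L = n·h/√(8m_nE_n).
E_3 = 1.59×10^5 eV = 2.544×10^-14 J, so L = 3·6.63×10^-34/√(8·1.67×10^-27·2.544×10^-14) = 1.08×10^-13 m = 108 fm.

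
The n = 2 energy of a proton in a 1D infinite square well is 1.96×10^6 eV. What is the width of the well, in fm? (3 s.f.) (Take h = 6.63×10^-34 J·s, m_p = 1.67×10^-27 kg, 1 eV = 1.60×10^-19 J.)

From E_n = n²h²/(8m_pL²), L = n·h/√(8m_pE_n).
E_2 = 1.96×10^6 eV = 3.136×10^-13 J, so L = 2·6.63×10^-34/√(8·1.67×10^-27·3.136×10^-13) = 2.05×10^-14 m = 20.5 fm.

L = 20.5 fm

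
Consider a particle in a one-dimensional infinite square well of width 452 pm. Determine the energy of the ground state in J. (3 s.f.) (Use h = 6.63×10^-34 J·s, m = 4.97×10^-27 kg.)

E_1 = 5.41×10^-23 J

For an infinite well E_n = n²h²/(8mL²), so E_1 = h²/(8mL²) = (6.63×10^-34)²/(8·4.97×10^-27·(4.52×10^-10 m)²) = 5.411×10^-23 J.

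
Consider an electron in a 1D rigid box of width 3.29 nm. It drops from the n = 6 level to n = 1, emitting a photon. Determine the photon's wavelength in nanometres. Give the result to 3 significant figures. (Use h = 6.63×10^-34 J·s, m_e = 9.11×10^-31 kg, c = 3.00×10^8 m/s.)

E_1 = h²/(8m_eL²) = 5.572×10^-21 J, so ΔE = (6² − 1²)E_1 = 1.950×10^-19 J.
λ = hc/ΔE = (6.63×10^-34·3.00×10^8)/1.950×10^-19 = 1.02×10^-6 m = 1.02×10^3 nm.

λ = 1.02×10^3 nm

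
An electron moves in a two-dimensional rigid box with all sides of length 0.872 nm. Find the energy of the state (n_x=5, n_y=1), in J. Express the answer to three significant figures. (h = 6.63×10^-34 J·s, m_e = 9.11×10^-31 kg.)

For a 2D rectangular well E = (h²/8m_e)·Σ n_i²/L_i² = (6.63×10^-34)²/(8·9.11×10^-31) · [5²/(0.872 nm)² + 1²/(0.872 nm)²].
Evaluating gives E = 2.06×10^-18 J.

E = 2.06×10^-18 J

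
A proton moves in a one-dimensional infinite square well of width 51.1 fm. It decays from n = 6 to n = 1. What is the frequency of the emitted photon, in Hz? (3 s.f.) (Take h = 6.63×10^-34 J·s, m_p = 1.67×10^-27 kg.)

f = 6.65×10^20 Hz

E_1 = h²/(8m_pL²) = 1.260×10^-14 J and ΔE = (6² − 1²)E_1 = 4.410×10^-13 J.
f = ΔE/h = 4.410×10^-13/6.63×10^-34 = 6.65×10^20 Hz.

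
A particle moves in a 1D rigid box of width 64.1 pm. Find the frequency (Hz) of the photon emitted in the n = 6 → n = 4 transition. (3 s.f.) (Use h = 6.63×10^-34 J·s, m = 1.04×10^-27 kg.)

f = 3.88×10^14 Hz

E_1 = h²/(8mL²) = 1.286×10^-20 J and ΔE = (6² − 4²)E_1 = 2.572×10^-19 J.
f = ΔE/h = 2.572×10^-19/6.63×10^-34 = 3.88×10^14 Hz.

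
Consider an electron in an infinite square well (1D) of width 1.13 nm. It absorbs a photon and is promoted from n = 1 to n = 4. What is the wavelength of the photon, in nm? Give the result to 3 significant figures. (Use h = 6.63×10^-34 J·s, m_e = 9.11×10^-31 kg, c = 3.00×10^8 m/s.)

λ = 281 nm

E_1 = h²/(8m_eL²) = 4.723×10^-20 J, so ΔE = (4² − 1²)E_1 = 7.084×10^-19 J.
λ = hc/ΔE = (6.63×10^-34·3.00×10^8)/7.084×10^-19 = 2.81×10^-7 m = 281 nm.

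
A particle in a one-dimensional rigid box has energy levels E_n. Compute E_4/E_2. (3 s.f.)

4.00

E_n ∝ n², so E_4/E_2 = 4²/2² = 16/4 = 4.00.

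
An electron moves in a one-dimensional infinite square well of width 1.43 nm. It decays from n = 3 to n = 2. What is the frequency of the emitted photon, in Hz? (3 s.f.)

E_1 = h²/(8m_eL²) = 2.946×10^-20 J and ΔE = (3² − 2²)E_1 = 1.473×10^-19 J.
f = ΔE/h = 1.473×10^-19/6.626×10^-34 = 2.22×10^14 Hz.

f = 2.22×10^14 Hz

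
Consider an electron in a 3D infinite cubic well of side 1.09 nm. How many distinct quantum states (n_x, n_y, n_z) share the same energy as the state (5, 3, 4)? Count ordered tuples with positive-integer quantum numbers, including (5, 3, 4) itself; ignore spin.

The level has n_x² + n_y² + n_z² = 50. The ordered positive-integer solutions are (3, 4, 5), (3, 5, 4), (4, 3, 5), (4, 5, 3), (5, 3, 4), (5, 4, 3).
That gives 6 states.

degeneracy = 6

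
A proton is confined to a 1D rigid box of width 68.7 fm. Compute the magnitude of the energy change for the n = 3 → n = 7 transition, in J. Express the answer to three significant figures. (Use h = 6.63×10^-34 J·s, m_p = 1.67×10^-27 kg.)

E_1 = h²/(8m_pL²) = 6.971×10^-15 J.
|ΔE| = |3² − 7²|·E_1 = 40·6.971×10^-15 J = 2.79×10^-13 J.

|ΔE| = 2.79×10^-13 J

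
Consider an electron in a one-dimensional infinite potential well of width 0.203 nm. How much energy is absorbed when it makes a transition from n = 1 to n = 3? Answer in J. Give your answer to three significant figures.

|ΔE| = 1.17×10^-17 J

E_1 = h²/(8m_eL²) = 1.462×10^-18 J.
|ΔE| = |1² − 3²|·E_1 = 8·1.462×10^-18 J = 1.17×10^-17 J.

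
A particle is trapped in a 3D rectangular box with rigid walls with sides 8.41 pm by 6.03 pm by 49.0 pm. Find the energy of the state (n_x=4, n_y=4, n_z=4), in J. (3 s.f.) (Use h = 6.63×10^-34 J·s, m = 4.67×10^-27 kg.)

E = 7.92×10^-18 J

For a 3D rectangular well E = (h²/8m)·Σ n_i²/L_i² = (6.63×10^-34)²/(8·4.67×10^-27) · [4²/(8.41 pm)² + 4²/(6.03 pm)² + 4²/(49.0 pm)²].
Evaluating gives E = 7.92×10^-18 J.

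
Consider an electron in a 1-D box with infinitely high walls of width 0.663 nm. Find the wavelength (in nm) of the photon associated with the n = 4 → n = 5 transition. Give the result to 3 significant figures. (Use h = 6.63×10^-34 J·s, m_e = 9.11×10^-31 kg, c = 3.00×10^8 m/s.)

E_1 = h²/(8m_eL²) = 1.372×10^-19 J, so ΔE = (5² − 4²)E_1 = 1.235×10^-18 J.
λ = hc/ΔE = (6.63×10^-34·3.00×10^8)/1.235×10^-18 = 1.61×10^-7 m = 161 nm.

λ = 161 nm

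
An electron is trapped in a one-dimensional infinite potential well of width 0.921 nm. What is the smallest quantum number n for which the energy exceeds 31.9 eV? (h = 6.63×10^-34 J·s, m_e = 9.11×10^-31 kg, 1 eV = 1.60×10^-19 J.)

n = 9

E_1 = h²/(8m_eL²) = 7.110×10^-20 J = 0.4444 eV.
Need n² > 31.9/0.4444 = 71.78, i.e. n > 8.472.
The smallest integer satisfying this is n = 9.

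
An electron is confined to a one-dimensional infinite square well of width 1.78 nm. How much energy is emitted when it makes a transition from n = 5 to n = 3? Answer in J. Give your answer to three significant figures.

E_1 = h²/(8m_eL²) = 1.902×10^-20 J.
|ΔE| = |5² − 3²|·E_1 = 16·1.902×10^-20 J = 3.04×10^-19 J.

|ΔE| = 3.04×10^-19 J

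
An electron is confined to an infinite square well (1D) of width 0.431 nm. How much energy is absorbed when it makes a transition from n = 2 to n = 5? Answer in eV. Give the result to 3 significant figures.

E_1 = h²/(8m_eL²) = 3.243×10^-19 J.
|ΔE| = |2² − 5²|·E_1 = 21·3.243×10^-19 J = 6.810×10^-18 J = 42.5 eV.

|ΔE| = 42.5 eV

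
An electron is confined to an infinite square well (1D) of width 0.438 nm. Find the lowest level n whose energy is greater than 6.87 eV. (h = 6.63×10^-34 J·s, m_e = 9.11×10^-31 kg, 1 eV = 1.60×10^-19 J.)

E_1 = h²/(8m_eL²) = 3.144×10^-19 J = 1.965 eV.
Need n² > 6.87/1.965 = 3.496, i.e. n > 1.870.
The smallest integer satisfying this is n = 2.

n = 2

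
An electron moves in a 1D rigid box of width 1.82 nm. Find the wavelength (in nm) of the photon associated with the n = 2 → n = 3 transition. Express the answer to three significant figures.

λ = 2.18×10^3 nm

E_1 = h²/(8m_eL²) = 1.819×10^-20 J, so ΔE = (3² − 2²)E_1 = 9.095×10^-20 J.
λ = hc/ΔE = (6.626×10^-34·2.998×10^8)/9.095×10^-20 = 2.18×10^-6 m = 2.18×10^3 nm.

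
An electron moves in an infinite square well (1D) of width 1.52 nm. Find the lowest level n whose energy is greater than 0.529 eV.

n = 2

E_1 = h²/(8m_eL²) = 2.608×10^-20 J = 0.1628 eV.
Need n² > 0.529/0.1628 = 3.249, i.e. n > 1.802.
The smallest integer satisfying this is n = 2.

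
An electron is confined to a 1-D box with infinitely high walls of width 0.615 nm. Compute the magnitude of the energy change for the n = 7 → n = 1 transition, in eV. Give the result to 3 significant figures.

E_1 = h²/(8m_eL²) = 1.593×10^-19 J.
|ΔE| = |7² − 1²|·E_1 = 48·1.593×10^-19 J = 7.646×10^-18 J = 47.7 eV.

|ΔE| = 47.7 eV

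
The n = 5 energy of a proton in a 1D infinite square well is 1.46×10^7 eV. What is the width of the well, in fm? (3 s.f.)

L = 18.7 fm

From E_n = n²h²/(8m_pL²), L = n·h/√(8m_pE_n).
E_5 = 1.46×10^7 eV = 2.339×10^-12 J, so L = 5·6.626×10^-34/√(8·1.673×10^-27·2.339×10^-12) = 1.87×10^-14 m = 18.7 fm.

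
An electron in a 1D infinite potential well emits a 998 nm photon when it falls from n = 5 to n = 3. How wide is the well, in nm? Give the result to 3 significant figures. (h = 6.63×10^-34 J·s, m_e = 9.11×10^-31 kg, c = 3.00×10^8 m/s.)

The photon carries ΔE = hc/λ = 6.63×10^-34·3.00×10^8/9.98×10^-7 m = 1.993×10^-19 J.
Since ΔE = (5² − 3²)E_1, E_1 = 1.246×10^-20 J, and L = h/√(8m_eE_1) = 2.20×10^-9 m = 2.20 nm.

L = 2.20 nm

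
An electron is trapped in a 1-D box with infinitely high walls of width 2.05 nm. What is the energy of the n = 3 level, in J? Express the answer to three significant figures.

E_3 = 1.29×10^-19 J

For an infinite well E_n = n²h²/(8m_eL²), so E_1 = h²/(8m_eL²) = (6.626×10^-34)²/(8·9.109×10^-31·(2.05×10^-9 m)²) = 1.434×10^-20 J.
Then E_3 = 3²·E_1 = 9·1.434×10^-20 J = 1.29×10^-19 J.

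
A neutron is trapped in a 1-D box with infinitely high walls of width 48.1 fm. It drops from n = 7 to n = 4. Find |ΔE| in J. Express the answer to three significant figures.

|ΔE| = 4.67×10^-13 J

E_1 = h²/(8m_nL²) = 1.416×10^-14 J.
|ΔE| = |7² − 4²|·E_1 = 33·1.416×10^-14 J = 4.67×10^-13 J.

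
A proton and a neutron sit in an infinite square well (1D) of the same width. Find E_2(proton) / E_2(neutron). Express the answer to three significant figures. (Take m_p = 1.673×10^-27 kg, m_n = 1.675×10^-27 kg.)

E_n ∝ 1/m at fixed n and L, so the ratio is m_n/m_p = 1.675×10^-27/1.673×10^-27 = 1.00.

1.00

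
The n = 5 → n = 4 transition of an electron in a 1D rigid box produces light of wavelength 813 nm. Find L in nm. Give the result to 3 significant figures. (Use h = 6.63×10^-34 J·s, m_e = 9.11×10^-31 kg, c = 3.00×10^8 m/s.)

L = 1.49 nm

The photon carries ΔE = hc/λ = 6.63×10^-34·3.00×10^8/8.13×10^-7 m = 2.446×10^-19 J.
Since ΔE = (5² − 4²)E_1, E_1 = 2.718×10^-20 J, and L = h/√(8m_eE_1) = 1.49×10^-9 m = 1.49 nm.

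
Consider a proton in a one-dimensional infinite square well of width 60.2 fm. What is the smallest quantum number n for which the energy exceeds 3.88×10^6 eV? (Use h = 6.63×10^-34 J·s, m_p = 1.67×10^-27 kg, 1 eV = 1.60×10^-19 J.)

n = 9

E_1 = h²/(8m_pL²) = 9.079×10^-15 J = 5.674×10^4 eV.
Need n² > 3.88×10^6/5.674×10^4 = 68.38, i.e. n > 8.269.
The smallest integer satisfying this is n = 9.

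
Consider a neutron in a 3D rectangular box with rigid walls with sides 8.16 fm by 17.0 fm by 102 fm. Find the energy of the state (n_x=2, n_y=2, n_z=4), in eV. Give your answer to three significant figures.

For a 3D rectangular well E = (h²/8m_n)·Σ n_i²/L_i² = (6.626×10^-34)²/(8·1.675×10^-27) · [2²/(8.16 fm)² + 2²/(17.0 fm)² + 4²/(102 fm)²].
Evaluating gives E = 2.472×10^-12 J = 1.54×10^7 eV.

E = 1.54×10^7 eV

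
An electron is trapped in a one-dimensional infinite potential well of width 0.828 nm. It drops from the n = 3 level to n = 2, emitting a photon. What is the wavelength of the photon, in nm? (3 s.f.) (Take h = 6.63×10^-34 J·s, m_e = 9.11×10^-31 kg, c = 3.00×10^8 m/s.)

λ = 452 nm

E_1 = h²/(8m_eL²) = 8.797×10^-20 J, so ΔE = (3² − 2²)E_1 = 4.399×10^-19 J.
λ = hc/ΔE = (6.63×10^-34·3.00×10^8)/4.399×10^-19 = 4.52×10^-7 m = 452 nm.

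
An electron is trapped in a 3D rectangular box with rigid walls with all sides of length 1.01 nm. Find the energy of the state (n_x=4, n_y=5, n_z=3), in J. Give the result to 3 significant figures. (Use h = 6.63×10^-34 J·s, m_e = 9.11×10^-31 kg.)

E = 2.96×10^-18 J

For a 3D rectangular well E = (h²/8m_e)·Σ n_i²/L_i² = (6.63×10^-34)²/(8·9.11×10^-31) · [4²/(1.01 nm)² + 5²/(1.01 nm)² + 3²/(1.01 nm)²].
Evaluating gives E = 2.96×10^-18 J.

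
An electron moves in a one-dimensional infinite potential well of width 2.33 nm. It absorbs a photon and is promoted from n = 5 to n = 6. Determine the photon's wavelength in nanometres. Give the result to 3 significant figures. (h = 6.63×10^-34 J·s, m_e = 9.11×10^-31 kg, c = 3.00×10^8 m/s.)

λ = 1.63×10^3 nm

E_1 = h²/(8m_eL²) = 1.111×10^-20 J, so ΔE = (6² − 5²)E_1 = 1.222×10^-19 J.
λ = hc/ΔE = (6.63×10^-34·3.00×10^8)/1.222×10^-19 = 1.63×10^-6 m = 1.63×10^3 nm.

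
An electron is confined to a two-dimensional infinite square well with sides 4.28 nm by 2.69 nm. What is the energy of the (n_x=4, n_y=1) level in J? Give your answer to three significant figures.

For a 2D rectangular well E = (h²/8m_e)·Σ n_i²/L_i² = (6.626×10^-34)²/(8·9.109×10^-31) · [4²/(4.28 nm)² + 1²/(2.69 nm)²].
Evaluating gives E = 6.09×10^-20 J.

E = 6.09×10^-20 J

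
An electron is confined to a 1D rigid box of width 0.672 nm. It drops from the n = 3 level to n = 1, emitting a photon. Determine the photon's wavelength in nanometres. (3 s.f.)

λ = 186 nm

E_1 = h²/(8m_eL²) = 1.334×10^-19 J, so ΔE = (3² − 1²)E_1 = 1.067×10^-18 J.
λ = hc/ΔE = (6.626×10^-34·2.998×10^8)/1.067×10^-18 = 1.86×10^-7 m = 186 nm.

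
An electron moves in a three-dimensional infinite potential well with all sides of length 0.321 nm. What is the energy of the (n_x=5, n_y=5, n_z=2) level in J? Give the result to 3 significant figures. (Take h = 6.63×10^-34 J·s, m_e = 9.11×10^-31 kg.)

E = 3.16×10^-17 J

For a 3D rectangular well E = (h²/8m_e)·Σ n_i²/L_i² = (6.63×10^-34)²/(8·9.11×10^-31) · [5²/(0.321 nm)² + 5²/(0.321 nm)² + 2²/(0.321 nm)²].
Evaluating gives E = 3.16×10^-17 J.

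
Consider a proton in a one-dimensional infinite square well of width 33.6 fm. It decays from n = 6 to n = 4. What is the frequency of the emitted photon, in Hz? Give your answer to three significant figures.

E_1 = h²/(8m_pL²) = 2.906×10^-14 J and ΔE = (6² − 4²)E_1 = 5.812×10^-13 J.
f = ΔE/h = 5.812×10^-13/6.626×10^-34 = 8.77×10^20 Hz.

f = 8.77×10^20 Hz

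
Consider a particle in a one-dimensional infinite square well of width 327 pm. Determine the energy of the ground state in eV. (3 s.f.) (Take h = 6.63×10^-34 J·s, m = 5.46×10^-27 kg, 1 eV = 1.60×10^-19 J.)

For an infinite well E_n = n²h²/(8mL²), so E_1 = h²/(8mL²) = (6.63×10^-34)²/(8·5.46×10^-27·(3.27×10^-10 m)²) = 9.411×10^-23 J.
Converting, E_1 = 9.411×10^-23 J / (1.60×10^-19 J/eV) = 5.88×10^-4 eV.

E_1 = 5.88×10^-4 eV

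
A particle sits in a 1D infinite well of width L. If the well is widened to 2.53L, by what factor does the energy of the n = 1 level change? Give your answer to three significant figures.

0.156

E_n ∝ 1/L², so the energy scales by 1/2.53² = 0.156.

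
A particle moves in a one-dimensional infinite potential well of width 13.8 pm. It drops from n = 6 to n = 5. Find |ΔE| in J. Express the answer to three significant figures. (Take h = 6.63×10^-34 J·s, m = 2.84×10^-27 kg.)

|ΔE| = 1.12×10^-18 J

E_1 = h²/(8mL²) = 1.016×10^-19 J.
|ΔE| = |6² − 5²|·E_1 = 11·1.016×10^-19 J = 1.12×10^-18 J.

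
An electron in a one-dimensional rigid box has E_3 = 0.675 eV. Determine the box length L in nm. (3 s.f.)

L = 2.24 nm

From E_n = n²h²/(8m_eL²), L = n·h/√(8m_eE_n).
E_3 = 0.675 eV = 1.081×10^-19 J, so L = 3·6.626×10^-34/√(8·9.109×10^-31·1.081×10^-19) = 2.24×10^-9 m = 2.24 nm.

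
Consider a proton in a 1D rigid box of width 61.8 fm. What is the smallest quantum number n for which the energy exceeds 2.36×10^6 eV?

E_1 = h²/(8m_pL²) = 8.589×10^-15 J = 5.361×10^4 eV.
Need n² > 2.36×10^6/5.361×10^4 = 44.02, i.e. n > 6.635.
The smallest integer satisfying this is n = 7.

n = 7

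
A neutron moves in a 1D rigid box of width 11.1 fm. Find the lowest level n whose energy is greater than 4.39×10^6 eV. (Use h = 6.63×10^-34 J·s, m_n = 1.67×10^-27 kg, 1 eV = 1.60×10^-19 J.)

n = 2

E_1 = h²/(8m_nL²) = 2.670×10^-13 J = 1.669×10^6 eV.
Need n² > 4.39×10^6/1.669×10^6 = 2.630, i.e. n > 1.622.
The smallest integer satisfying this is n = 2.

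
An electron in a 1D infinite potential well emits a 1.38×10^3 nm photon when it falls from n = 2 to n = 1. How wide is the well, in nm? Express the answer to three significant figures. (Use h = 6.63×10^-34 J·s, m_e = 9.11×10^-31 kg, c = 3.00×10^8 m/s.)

The photon carries ΔE = hc/λ = 6.63×10^-34·3.00×10^8/1.38×10^-6 m = 1.441×10^-19 J.
Since ΔE = (2² − 1²)E_1, E_1 = 4.803×10^-20 J, and L = h/√(8m_eE_1) = 1.12×10^-9 m = 1.12 nm.

L = 1.12 nm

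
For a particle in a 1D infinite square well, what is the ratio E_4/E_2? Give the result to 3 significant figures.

4.00

E_n ∝ n², so E_4/E_2 = 4²/2² = 16/4 = 4.00.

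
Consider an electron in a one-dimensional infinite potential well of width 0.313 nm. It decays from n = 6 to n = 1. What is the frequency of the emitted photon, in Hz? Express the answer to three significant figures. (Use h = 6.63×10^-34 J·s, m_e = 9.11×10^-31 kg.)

E_1 = h²/(8m_eL²) = 6.156×10^-19 J and ΔE = (6² − 1²)E_1 = 2.155×10^-17 J.
f = ΔE/h = 2.155×10^-17/6.63×10^-34 = 3.25×10^16 Hz.

f = 3.25×10^16 Hz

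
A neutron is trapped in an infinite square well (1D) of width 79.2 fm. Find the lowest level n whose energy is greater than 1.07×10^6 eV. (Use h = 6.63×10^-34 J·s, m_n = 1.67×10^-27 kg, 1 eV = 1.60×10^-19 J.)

n = 6

E_1 = h²/(8m_nL²) = 5.245×10^-15 J = 3.278×10^4 eV.
Need n² > 1.07×10^6/3.278×10^4 = 32.64, i.e. n > 5.713.
The smallest integer satisfying this is n = 6.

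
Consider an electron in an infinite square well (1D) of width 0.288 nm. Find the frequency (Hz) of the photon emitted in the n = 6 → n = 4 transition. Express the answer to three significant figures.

f = 2.19×10^16 Hz

E_1 = h²/(8m_eL²) = 7.264×10^-19 J and ΔE = (6² − 4²)E_1 = 1.453×10^-17 J.
f = ΔE/h = 1.453×10^-17/6.626×10^-34 = 2.19×10^16 Hz.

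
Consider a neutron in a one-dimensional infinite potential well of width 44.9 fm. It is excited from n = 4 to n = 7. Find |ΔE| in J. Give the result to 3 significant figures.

|ΔE| = 5.36×10^-13 J

E_1 = h²/(8m_nL²) = 1.625×10^-14 J.
|ΔE| = |4² − 7²|·E_1 = 33·1.625×10^-14 J = 5.36×10^-13 J.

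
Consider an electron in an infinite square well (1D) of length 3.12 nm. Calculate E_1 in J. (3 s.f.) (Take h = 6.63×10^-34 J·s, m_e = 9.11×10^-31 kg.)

E_1 = 6.20×10^-21 J

For an infinite well E_n = n²h²/(8m_eL²), so E_1 = h²/(8m_eL²) = (6.63×10^-34)²/(8·9.11×10^-31·(3.12×10^-9 m)²) = 6.196×10^-21 J.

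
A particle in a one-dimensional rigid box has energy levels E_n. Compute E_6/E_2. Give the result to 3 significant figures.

9.00

E_n ∝ n², so E_6/E_2 = 6²/2² = 36/4 = 9.00.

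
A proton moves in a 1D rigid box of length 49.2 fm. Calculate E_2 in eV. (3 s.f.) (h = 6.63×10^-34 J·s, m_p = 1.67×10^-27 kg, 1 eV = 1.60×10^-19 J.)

E_2 = 3.40×10^5 eV

For an infinite well E_n = n²h²/(8m_pL²), so E_1 = h²/(8m_pL²) = (6.63×10^-34)²/(8·1.67×10^-27·(4.92×10^-14 m)²) = 1.359×10^-14 J.
Then E_2 = 2²·E_1 = 4·1.359×10^-14 J = 5.436×10^-14 J.
Converting, E_2 = 5.436×10^-14 J / (1.60×10^-19 J/eV) = 3.40×10^5 eV.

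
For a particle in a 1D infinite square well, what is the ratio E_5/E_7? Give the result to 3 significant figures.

0.510

E_n ∝ n², so E_5/E_7 = 5²/7² = 25/49 = 0.510.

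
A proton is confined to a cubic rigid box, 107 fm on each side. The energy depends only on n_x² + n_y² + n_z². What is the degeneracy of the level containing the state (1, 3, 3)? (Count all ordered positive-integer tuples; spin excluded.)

degeneracy = 3

The level has n_x² + n_y² + n_z² = 19. The ordered positive-integer solutions are (1, 3, 3), (3, 1, 3), (3, 3, 1).
That gives 3 states.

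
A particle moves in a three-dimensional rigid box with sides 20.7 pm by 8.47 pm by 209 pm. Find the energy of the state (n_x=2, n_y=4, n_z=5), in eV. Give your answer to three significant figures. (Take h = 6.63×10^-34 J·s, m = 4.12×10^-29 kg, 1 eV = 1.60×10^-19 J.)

E = 1.94×10^3 eV

For a 3D rectangular well E = (h²/8m)·Σ n_i²/L_i² = (6.63×10^-34)²/(8·4.12×10^-29) · [2²/(20.7 pm)² + 4²/(8.47 pm)² + 5²/(209 pm)²].
Evaluating gives E = 3.106×10^-16 J = 1.94×10^3 eV.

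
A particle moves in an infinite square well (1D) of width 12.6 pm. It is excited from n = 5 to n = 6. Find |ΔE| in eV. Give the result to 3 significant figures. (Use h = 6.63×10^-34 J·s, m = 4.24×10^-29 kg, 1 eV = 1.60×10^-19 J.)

|ΔE| = 561 eV

E_1 = h²/(8mL²) = 8.163×10^-18 J.
|ΔE| = |5² − 6²|·E_1 = 11·8.163×10^-18 J = 8.979×10^-17 J = 561 eV.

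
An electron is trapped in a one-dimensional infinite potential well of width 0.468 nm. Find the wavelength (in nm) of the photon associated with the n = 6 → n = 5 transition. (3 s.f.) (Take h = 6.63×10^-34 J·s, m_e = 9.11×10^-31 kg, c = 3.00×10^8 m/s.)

λ = 65.7 nm

E_1 = h²/(8m_eL²) = 2.754×10^-19 J, so ΔE = (6² − 5²)E_1 = 3.029×10^-18 J.
λ = hc/ΔE = (6.63×10^-34·3.00×10^8)/3.029×10^-18 = 6.57×10^-8 m = 65.7 nm.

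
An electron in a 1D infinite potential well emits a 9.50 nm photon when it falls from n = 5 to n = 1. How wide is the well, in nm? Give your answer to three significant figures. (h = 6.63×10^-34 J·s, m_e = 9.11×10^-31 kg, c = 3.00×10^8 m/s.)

The photon carries ΔE = hc/λ = 6.63×10^-34·3.00×10^8/9.50×10^-9 m = 2.094×10^-17 J.
Since ΔE = (5² − 1²)E_1, E_1 = 8.725×10^-19 J, and L = h/√(8m_eE_1) = 2.63×10^-10 m = 0.263 nm.

L = 0.263 nm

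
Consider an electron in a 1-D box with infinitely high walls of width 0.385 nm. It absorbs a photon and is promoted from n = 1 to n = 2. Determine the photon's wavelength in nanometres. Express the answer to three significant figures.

E_1 = h²/(8m_eL²) = 4.065×10^-19 J, so ΔE = (2² − 1²)E_1 = 1.219×10^-18 J.
λ = hc/ΔE = (6.626×10^-34·2.998×10^8)/1.219×10^-18 = 1.63×10^-7 m = 163 nm.

λ = 163 nm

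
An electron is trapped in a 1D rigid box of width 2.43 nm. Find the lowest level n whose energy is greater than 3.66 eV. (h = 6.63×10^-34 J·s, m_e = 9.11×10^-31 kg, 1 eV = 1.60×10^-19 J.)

E_1 = h²/(8m_eL²) = 1.021×10^-20 J = 0.06381 eV.
Need n² > 3.66/0.06381 = 57.36, i.e. n > 7.574.
The smallest integer satisfying this is n = 8.

n = 8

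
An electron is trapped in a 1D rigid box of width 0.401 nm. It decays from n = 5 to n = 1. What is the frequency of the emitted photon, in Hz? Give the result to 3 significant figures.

E_1 = h²/(8m_eL²) = 3.747×10^-19 J and ΔE = (5² − 1²)E_1 = 8.993×10^-18 J.
f = ΔE/h = 8.993×10^-18/6.626×10^-34 = 1.36×10^16 Hz.

f = 1.36×10^16 Hz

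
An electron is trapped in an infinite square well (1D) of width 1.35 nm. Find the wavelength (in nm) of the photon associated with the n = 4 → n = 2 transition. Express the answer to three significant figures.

E_1 = h²/(8m_eL²) = 3.306×10^-20 J, so ΔE = (4² − 2²)E_1 = 3.967×10^-19 J.
λ = hc/ΔE = (6.626×10^-34·2.998×10^8)/3.967×10^-19 = 5.01×10^-7 m = 501 nm.

λ = 501 nm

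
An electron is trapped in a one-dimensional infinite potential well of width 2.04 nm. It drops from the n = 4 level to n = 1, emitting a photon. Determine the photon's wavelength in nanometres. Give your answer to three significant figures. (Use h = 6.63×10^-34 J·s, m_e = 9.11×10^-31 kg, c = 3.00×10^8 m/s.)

λ = 915 nm

E_1 = h²/(8m_eL²) = 1.449×10^-20 J, so ΔE = (4² − 1²)E_1 = 2.173×10^-19 J.
λ = hc/ΔE = (6.63×10^-34·3.00×10^8)/2.173×10^-19 = 9.15×10^-7 m = 915 nm.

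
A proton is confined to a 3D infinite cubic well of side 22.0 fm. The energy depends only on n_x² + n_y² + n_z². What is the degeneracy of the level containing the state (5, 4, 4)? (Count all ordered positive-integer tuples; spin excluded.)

degeneracy = 6

The level has n_x² + n_y² + n_z² = 57. The ordered positive-integer solutions are (2, 2, 7), (2, 7, 2), (4, 4, 5), (4, 5, 4), (5, 4, 4), (7, 2, 2).
That gives 6 states.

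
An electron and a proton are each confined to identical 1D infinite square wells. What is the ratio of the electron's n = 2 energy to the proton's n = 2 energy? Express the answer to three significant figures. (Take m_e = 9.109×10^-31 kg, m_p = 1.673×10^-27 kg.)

1.84×10^3

E_n ∝ 1/m at fixed n and L, so the ratio is m_p/m_e = 1.673×10^-27/9.109×10^-31 = 1.84×10^3.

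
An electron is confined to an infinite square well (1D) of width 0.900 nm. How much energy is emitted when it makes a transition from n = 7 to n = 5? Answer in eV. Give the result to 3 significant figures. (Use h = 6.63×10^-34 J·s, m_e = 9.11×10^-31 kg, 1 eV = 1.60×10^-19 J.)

E_1 = h²/(8m_eL²) = 7.446×10^-20 J.
|ΔE| = |7² − 5²|·E_1 = 24·7.446×10^-20 J = 1.787×10^-18 J = 11.2 eV.

|ΔE| = 11.2 eV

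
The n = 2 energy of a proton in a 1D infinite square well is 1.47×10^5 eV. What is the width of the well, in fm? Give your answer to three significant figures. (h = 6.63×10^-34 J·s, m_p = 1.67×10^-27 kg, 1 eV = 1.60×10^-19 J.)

L = 74.8 fm

From E_n = n²h²/(8m_pL²), L = n·h/√(8m_pE_n).
E_2 = 1.47×10^5 eV = 2.352×10^-14 J, so L = 2·6.63×10^-34/√(8·1.67×10^-27·2.352×10^-14) = 7.48×10^-14 m = 74.8 fm.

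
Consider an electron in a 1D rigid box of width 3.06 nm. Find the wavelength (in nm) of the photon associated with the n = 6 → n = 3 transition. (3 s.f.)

E_1 = h²/(8m_eL²) = 6.434×10^-21 J, so ΔE = (6² − 3²)E_1 = 1.737×10^-19 J.
λ = hc/ΔE = (6.626×10^-34·2.998×10^8)/1.737×10^-19 = 1.14×10^-6 m = 1.14×10^3 nm.

λ = 1.14×10^3 nm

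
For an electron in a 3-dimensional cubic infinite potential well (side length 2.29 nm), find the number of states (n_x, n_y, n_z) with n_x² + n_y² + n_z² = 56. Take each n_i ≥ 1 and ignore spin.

degeneracy = 6

The level has n_x² + n_y² + n_z² = 56. The ordered positive-integer solutions are (2, 4, 6), (2, 6, 4), (4, 2, 6), (4, 6, 2), (6, 2, 4), (6, 4, 2).
That gives 6 states.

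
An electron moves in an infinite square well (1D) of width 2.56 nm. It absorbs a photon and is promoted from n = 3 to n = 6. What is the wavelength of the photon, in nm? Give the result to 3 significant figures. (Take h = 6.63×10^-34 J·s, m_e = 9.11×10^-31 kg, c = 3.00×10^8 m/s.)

λ = 800 nm

E_1 = h²/(8m_eL²) = 9.203×10^-21 J, so ΔE = (6² − 3²)E_1 = 2.485×10^-19 J.
λ = hc/ΔE = (6.63×10^-34·3.00×10^8)/2.485×10^-19 = 8.00×10^-7 m = 800 nm.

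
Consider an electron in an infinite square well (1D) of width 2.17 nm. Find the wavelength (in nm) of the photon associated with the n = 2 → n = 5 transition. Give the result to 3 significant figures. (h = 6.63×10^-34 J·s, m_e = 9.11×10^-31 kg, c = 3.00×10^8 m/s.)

E_1 = h²/(8m_eL²) = 1.281×10^-20 J, so ΔE = (5² − 2²)E_1 = 2.690×10^-19 J.
λ = hc/ΔE = (6.63×10^-34·3.00×10^8)/2.690×10^-19 = 7.39×10^-7 m = 739 nm.

λ = 739 nm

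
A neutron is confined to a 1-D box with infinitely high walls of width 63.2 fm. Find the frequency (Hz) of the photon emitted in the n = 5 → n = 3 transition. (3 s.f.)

E_1 = h²/(8m_nL²) = 8.203×10^-15 J and ΔE = (5² − 3²)E_1 = 1.312×10^-13 J.
f = ΔE/h = 1.312×10^-13/6.626×10^-34 = 1.98×10^20 Hz.

f = 1.98×10^20 Hz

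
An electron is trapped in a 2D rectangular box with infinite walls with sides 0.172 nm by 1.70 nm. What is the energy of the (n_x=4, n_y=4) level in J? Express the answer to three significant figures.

E = 3.29×10^-17 J

For a 2D rectangular well E = (h²/8m_e)·Σ n_i²/L_i² = (6.626×10^-34)²/(8·9.109×10^-31) · [4²/(0.172 nm)² + 4²/(1.70 nm)²].
Evaluating gives E = 3.29×10^-17 J.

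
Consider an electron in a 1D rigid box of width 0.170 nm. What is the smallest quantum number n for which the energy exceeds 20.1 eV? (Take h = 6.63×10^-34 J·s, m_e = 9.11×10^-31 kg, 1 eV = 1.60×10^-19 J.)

n = 2

E_1 = h²/(8m_eL²) = 2.087×10^-18 J = 13.04 eV.
Need n² > 20.1/13.04 = 1.541, i.e. n > 1.241.
The smallest integer satisfying this is n = 2.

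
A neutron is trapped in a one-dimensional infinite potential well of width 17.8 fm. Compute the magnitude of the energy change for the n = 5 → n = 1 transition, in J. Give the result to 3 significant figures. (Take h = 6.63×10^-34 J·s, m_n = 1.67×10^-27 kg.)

|ΔE| = 2.49×10^-12 J

E_1 = h²/(8m_nL²) = 1.038×10^-13 J.
|ΔE| = |5² − 1²|·E_1 = 24·1.038×10^-13 J = 2.49×10^-12 J.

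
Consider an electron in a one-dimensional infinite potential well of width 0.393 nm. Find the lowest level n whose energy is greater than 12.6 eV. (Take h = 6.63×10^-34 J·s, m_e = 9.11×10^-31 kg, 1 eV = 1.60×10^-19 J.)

E_1 = h²/(8m_eL²) = 3.905×10^-19 J = 2.441 eV.
Need n² > 12.6/2.441 = 5.162, i.e. n > 2.272.
The smallest integer satisfying this is n = 3.

n = 3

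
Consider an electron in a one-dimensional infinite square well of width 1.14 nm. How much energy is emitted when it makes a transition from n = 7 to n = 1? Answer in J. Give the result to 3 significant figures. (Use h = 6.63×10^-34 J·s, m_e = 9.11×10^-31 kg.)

|ΔE| = 2.23×10^-18 J

E_1 = h²/(8m_eL²) = 4.641×10^-20 J.
|ΔE| = |7² − 1²|·E_1 = 48·4.641×10^-20 J = 2.23×10^-18 J.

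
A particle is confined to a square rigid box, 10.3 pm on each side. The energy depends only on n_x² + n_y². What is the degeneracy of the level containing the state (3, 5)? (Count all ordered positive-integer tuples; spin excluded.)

The level has n_x² + n_y² = 34. The ordered positive-integer solutions are (3, 5), (5, 3).
That gives 2 states.

degeneracy = 2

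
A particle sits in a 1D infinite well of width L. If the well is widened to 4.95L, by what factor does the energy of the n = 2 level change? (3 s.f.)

E_n ∝ 1/L², so the energy scales by 1/4.95² = 0.0408.

0.0408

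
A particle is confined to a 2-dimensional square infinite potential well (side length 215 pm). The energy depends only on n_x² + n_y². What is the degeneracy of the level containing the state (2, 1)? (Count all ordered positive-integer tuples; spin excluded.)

degeneracy = 2

The level has n_x² + n_y² = 5. The ordered positive-integer solutions are (1, 2), (2, 1).
That gives 2 states.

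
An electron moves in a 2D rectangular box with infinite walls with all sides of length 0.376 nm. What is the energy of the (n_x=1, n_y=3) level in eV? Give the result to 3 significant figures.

For a 2D rectangular well E = (h²/8m_e)·Σ n_i²/L_i² = (6.626×10^-34)²/(8·9.109×10^-31) · [1²/(0.376 nm)² + 3²/(0.376 nm)²].
Evaluating gives E = 4.262×10^-18 J = 26.6 eV.

E = 26.6 eV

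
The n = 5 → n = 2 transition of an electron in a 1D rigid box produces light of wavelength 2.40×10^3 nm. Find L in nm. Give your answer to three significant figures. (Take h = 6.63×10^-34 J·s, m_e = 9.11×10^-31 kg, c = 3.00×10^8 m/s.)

The photon carries ΔE = hc/λ = 6.63×10^-34·3.00×10^8/2.40×10^-6 m = 8.287×10^-20 J.
Since ΔE = (5² − 2²)E_1, E_1 = 3.946×10^-21 J, and L = h/√(8m_eE_1) = 3.91×10^-9 m = 3.91 nm.

L = 3.91 nm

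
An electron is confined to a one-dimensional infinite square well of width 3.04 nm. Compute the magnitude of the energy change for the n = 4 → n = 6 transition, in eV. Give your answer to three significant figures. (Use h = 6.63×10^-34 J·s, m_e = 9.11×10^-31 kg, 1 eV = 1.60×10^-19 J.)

|ΔE| = 0.816 eV

E_1 = h²/(8m_eL²) = 6.526×10^-21 J.
|ΔE| = |4² − 6²|·E_1 = 20·6.526×10^-21 J = 1.305×10^-19 J = 0.816 eV.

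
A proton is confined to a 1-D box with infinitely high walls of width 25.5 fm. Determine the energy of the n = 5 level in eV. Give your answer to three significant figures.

For an infinite well E_n = n²h²/(8m_pL²), so E_1 = h²/(8m_pL²) = (6.626×10^-34)²/(8·1.673×10^-27·(2.55×10^-14 m)²) = 5.045×10^-14 J.
Then E_5 = 5²·E_1 = 25·5.045×10^-14 J = 1.261×10^-12 J.
Converting, E_5 = 1.261×10^-12 J / (1.602×10^-19 J/eV) = 7.87×10^6 eV.

E_5 = 7.87×10^6 eV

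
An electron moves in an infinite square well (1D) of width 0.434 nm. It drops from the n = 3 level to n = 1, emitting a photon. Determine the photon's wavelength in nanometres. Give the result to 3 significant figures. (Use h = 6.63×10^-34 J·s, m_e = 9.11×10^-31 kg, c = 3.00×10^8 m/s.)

λ = 77.6 nm

E_1 = h²/(8m_eL²) = 3.202×10^-19 J, so ΔE = (3² − 1²)E_1 = 2.562×10^-18 J.
λ = hc/ΔE = (6.63×10^-34·3.00×10^8)/2.562×10^-18 = 7.76×10^-8 m = 77.6 nm.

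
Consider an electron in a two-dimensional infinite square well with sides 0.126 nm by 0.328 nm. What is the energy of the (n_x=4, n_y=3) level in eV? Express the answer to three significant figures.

E = 410 eV

For a 2D rectangular well E = (h²/8m_e)·Σ n_i²/L_i² = (6.626×10^-34)²/(8·9.109×10^-31) · [4²/(0.126 nm)² + 3²/(0.328 nm)²].
Evaluating gives E = 6.576×10^-17 J = 410 eV.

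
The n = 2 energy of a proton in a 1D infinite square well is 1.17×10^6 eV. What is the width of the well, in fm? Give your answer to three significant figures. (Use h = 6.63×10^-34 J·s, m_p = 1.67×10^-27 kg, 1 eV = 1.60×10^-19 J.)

From E_n = n²h²/(8m_pL²), L = n·h/√(8m_pE_n).
E_2 = 1.17×10^6 eV = 1.872×10^-13 J, so L = 2·6.63×10^-34/√(8·1.67×10^-27·1.872×10^-13) = 2.65×10^-14 m = 26.5 fm.

L = 26.5 fm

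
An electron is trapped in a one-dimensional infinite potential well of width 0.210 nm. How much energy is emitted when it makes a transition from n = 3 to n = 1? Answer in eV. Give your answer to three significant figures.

|ΔE| = 68.2 eV

E_1 = h²/(8m_eL²) = 1.366×10^-18 J.
|ΔE| = |3² − 1²|·E_1 = 8·1.366×10^-18 J = 1.093×10^-17 J = 68.2 eV.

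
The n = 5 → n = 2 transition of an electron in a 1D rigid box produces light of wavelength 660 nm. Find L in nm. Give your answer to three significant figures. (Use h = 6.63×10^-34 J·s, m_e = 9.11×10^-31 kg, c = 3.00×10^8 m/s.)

The photon carries ΔE = hc/λ = 6.63×10^-34·3.00×10^8/6.60×10^-7 m = 3.014×10^-19 J.
Since ΔE = (5² − 2²)E_1, E_1 = 1.435×10^-20 J, and L = h/√(8m_eE_1) = 2.05×10^-9 m = 2.05 nm.

L = 2.05 nm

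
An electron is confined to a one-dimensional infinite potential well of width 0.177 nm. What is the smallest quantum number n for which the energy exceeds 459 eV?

E_1 = h²/(8m_eL²) = 1.923×10^-18 J = 12.00 eV.
Need n² > 459/12.00 = 38.25, i.e. n > 6.185.
The smallest integer satisfying this is n = 7.

n = 7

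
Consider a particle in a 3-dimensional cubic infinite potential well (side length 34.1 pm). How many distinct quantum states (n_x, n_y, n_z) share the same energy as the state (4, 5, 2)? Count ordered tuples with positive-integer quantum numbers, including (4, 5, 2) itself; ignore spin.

degeneracy = 6

The level has n_x² + n_y² + n_z² = 45. The ordered positive-integer solutions are (2, 4, 5), (2, 5, 4), (4, 2, 5), (4, 5, 2), (5, 2, 4), (5, 4, 2).
That gives 6 states.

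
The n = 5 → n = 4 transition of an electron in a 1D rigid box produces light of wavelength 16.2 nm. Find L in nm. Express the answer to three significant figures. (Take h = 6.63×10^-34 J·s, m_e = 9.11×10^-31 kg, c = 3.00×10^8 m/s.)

L = 0.210 nm

The photon carries ΔE = hc/λ = 6.63×10^-34·3.00×10^8/1.62×10^-8 m = 1.228×10^-17 J.
Since ΔE = (5² − 4²)E_1, E_1 = 1.364×10^-18 J, and L = h/√(8m_eE_1) = 2.10×10^-10 m = 0.210 nm.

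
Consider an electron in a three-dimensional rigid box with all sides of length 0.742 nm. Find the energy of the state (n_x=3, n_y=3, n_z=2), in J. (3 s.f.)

For a 3D rectangular well E = (h²/8m_e)·Σ n_i²/L_i² = (6.626×10^-34)²/(8·9.109×10^-31) · [3²/(0.742 nm)² + 3²/(0.742 nm)² + 2²/(0.742 nm)²].
Evaluating gives E = 2.41×10^-18 J.

E = 2.41×10^-18 J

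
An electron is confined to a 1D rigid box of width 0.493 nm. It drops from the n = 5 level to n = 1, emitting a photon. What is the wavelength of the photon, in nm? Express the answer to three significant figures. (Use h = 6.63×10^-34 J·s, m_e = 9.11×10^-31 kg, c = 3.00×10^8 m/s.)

E_1 = h²/(8m_eL²) = 2.482×10^-19 J, so ΔE = (5² − 1²)E_1 = 5.957×10^-18 J.
λ = hc/ΔE = (6.63×10^-34·3.00×10^8)/5.957×10^-18 = 3.34×10^-8 m = 33.4 nm.

λ = 33.4 nm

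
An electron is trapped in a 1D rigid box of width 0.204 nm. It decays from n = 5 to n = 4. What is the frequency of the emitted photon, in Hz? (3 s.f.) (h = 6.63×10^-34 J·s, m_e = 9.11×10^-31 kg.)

E_1 = h²/(8m_eL²) = 1.449×10^-18 J and ΔE = (5² − 4²)E_1 = 1.304×10^-17 J.
f = ΔE/h = 1.304×10^-17/6.63×10^-34 = 1.97×10^16 Hz.

f = 1.97×10^16 Hz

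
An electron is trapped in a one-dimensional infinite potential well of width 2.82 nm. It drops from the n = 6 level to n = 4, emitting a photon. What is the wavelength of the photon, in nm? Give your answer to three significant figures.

E_1 = h²/(8m_eL²) = 7.576×10^-21 J, so ΔE = (6² − 4²)E_1 = 1.515×10^-19 J.
λ = hc/ΔE = (6.626×10^-34·2.998×10^8)/1.515×10^-19 = 1.31×10^-6 m = 1.31×10^3 nm.

λ = 1.31×10^3 nm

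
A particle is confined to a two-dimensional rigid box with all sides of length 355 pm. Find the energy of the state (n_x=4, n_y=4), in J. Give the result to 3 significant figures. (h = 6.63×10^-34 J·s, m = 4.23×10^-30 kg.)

For a 2D rectangular well E = (h²/8m)·Σ n_i²/L_i² = (6.63×10^-34)²/(8·4.23×10^-30) · [4²/(355 pm)² + 4²/(355 pm)²].
Evaluating gives E = 3.30×10^-18 J.

E = 3.30×10^-18 J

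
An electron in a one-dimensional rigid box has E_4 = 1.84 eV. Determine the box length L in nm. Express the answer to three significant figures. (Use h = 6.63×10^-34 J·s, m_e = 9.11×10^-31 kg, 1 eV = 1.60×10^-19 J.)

From E_n = n²h²/(8m_eL²), L = n·h/√(8m_eE_n).
E_4 = 1.84 eV = 2.944×10^-19 J, so L = 4·6.63×10^-34/√(8·9.11×10^-31·2.944×10^-19) = 1.81×10^-9 m = 1.81 nm.

L = 1.81 nm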